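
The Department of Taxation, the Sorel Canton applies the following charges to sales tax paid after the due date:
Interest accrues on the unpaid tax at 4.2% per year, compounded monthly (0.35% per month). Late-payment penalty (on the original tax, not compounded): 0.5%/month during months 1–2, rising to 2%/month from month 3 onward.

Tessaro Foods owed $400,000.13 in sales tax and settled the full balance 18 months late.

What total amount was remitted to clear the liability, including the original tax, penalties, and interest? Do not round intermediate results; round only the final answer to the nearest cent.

Penalty, months 1–2: 2 × 0.5% × $400,000.13 = $4,000.00…
Penalty, months 3–18: 16 × 2% × $400,000.13 = $128,000.04…
Interest: $400,000.13 × ((1 + 0.0035)^18 − 1) = $400,000.13 × 0.0649097… = $25,963.8883…
Total = $400,000.13 + $132,000.0429 + $25,963.8883… = $557,964.06

$557,964.06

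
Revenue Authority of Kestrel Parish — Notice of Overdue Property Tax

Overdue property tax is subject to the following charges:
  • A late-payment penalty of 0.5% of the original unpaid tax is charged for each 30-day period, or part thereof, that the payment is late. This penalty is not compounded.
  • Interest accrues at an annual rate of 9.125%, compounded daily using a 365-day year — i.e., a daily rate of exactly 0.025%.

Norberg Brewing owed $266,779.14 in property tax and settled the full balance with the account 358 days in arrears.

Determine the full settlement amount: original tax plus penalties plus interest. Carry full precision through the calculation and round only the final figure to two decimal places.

$307,760.44

Penalty periods: ⌈358/30⌉ = 12; penalty = 12 × 0.5% × $266,779.14 = $16,006.75…
Interest: $266,779.14 × ((1 + 0.00025)^358 − 1) = $266,779.14 × 0.09361510… = $24,974.5560…
Total = $266,779.14 + $16,006.7484 + $24,974.5560… = $307,760.44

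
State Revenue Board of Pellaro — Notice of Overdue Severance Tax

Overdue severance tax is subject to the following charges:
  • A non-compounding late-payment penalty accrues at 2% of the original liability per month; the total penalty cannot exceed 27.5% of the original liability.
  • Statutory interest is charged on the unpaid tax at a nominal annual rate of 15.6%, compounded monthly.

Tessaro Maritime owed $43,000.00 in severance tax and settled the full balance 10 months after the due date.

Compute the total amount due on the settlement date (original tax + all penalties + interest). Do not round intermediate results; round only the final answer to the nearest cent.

$57,528.61

Penalty: 10 × 2% × $43,000.00 = $8,600.00 (below the 27.5% cap of $11,825.00)
Interest (15.6%/yr ÷ 12 = 1.3%/month): $43,000.00 × ((1 + 0.013)^10 − 1) = $5,928.6135…
Total = $43,000.00 + $8,600.0000 + $5,928.6135… = $57,528.61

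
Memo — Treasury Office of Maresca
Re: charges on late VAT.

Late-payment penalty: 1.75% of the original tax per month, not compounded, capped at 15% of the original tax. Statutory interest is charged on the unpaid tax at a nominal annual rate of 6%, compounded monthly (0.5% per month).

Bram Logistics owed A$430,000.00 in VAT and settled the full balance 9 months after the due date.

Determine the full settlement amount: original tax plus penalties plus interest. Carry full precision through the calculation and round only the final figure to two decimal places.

A$514,241.55

Penalty (uncapped): 9 × 1.75% × A$430,000.00 = A$67,725.00; cap = 15% × A$430,000.00 = A$64,500.00 → penalty = A$64,500.00
Interest: A$430,000.00 × ((1 + 0.005)^9 − 1) = A$430,000.00 × 0.0459106… = A$19,741.5490…
Total = A$430,000.00 + A$64,500.0000 + A$19,741.5490… = A$514,241.55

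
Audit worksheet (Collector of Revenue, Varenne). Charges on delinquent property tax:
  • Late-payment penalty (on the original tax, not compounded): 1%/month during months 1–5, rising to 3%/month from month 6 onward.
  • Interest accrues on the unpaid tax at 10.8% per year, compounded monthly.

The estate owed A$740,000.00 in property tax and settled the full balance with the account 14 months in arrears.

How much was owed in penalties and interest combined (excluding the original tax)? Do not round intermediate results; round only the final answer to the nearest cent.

Penalty, months 1–5: 5 × 1% × A$740,000.00 = A$37,000.00
Penalty, months 6–14: 9 × 3% × A$740,000.00 = A$199,800.00
Interest (10.8%/yr ÷ 12 = 0.9%/month): A$740,000.00 × ((1 + 0.009)^14 − 1) = A$98,895.8521…
Penalties + interest = A$236,800.0000 + A$98,895.8521… = A$335,695.85

A$335,695.85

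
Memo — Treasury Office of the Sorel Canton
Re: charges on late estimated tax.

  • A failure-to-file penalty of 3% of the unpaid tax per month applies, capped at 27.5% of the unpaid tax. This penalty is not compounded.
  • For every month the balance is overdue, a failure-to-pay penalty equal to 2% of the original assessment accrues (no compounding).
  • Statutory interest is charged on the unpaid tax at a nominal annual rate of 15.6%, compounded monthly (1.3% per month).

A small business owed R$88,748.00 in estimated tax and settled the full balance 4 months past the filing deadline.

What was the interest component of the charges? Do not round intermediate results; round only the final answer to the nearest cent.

R$4,705.67

Interest: R$88,748.00 × ((1 + 0.013)^4 − 1) = R$88,748.00 × 0.0530228… = R$4,705.6689…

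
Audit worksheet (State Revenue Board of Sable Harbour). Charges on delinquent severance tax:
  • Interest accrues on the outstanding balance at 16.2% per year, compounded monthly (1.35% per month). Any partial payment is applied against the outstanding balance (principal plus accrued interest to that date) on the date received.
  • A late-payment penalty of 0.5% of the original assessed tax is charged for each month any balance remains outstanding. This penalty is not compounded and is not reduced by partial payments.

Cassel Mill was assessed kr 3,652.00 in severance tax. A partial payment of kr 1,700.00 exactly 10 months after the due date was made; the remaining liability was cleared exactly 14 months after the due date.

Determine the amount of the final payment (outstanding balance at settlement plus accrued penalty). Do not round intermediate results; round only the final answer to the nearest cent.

kr 2,868.16

Balance at month 10: kr 3,652.0000 × (1 + 0.0135)^10 = kr 4,176.0751…
After kr 1,700.00 payment: kr 4,176.0751… − kr 1,700.00 = kr 2,476.0751…
Balance at month 14: kr 2,476.0751… × (1 + 0.0135)^4 = kr 2,612.5152…
Penalty: 14 × 0.5% × kr 3,652.00 = kr 255.64
Final settlement = outstanding balance + penalty = kr 2,612.5152… + kr 255.64 = kr 2,868.16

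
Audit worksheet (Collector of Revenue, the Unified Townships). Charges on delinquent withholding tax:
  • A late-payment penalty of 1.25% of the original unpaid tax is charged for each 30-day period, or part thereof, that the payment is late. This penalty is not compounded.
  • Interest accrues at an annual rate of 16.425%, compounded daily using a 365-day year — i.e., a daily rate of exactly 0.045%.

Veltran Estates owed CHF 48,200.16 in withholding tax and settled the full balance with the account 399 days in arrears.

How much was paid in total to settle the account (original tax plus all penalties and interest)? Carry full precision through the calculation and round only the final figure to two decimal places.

CHF 66,112.81

Penalty periods: ⌈399/30⌉ = 14; penalty = 14 × 1.25% × CHF 48,200.16 = CHF 8,435.03…
Interest: CHF 48,200.16 × ((1 + 0.00045)^399 − 1) = CHF 48,200.16 × 0.19663041… = CHF 9,477.6171…
Total = CHF 48,200.16 + CHF 8,435.0280 + CHF 9,477.6171… = CHF 66,112.81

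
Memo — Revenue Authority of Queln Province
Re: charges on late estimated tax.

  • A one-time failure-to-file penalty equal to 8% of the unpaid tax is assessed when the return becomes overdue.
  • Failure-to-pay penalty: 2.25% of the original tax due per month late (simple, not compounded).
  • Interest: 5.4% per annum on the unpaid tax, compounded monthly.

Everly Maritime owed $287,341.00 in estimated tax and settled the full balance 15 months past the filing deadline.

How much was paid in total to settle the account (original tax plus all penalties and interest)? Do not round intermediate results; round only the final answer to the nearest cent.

$427,324.42

Failure-to-file penalty: 8% × $287,341.00 = $22,987.28
Failure-to-pay penalty = 2.25% × $287,341.00 × 15 mo = $96,977.59…
Interest (5.4%/yr ÷ 12 = 0.45%/month): $287,341.00 × ((1 + 0.0045)^15 − 1) = $20,018.5524…
Total = $287,341.00 + $119,964.8675 + $20,018.5524… = $427,324.42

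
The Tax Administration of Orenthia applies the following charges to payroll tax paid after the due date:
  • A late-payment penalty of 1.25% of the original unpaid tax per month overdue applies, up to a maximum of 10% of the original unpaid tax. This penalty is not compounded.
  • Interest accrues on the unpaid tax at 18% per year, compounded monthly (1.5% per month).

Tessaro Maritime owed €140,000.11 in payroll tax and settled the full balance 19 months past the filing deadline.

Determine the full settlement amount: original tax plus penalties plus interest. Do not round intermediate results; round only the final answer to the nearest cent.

€199,773.26

Penalty (uncapped): 19 × 1.25% × €140,000.11 = €33,250.03…; cap = 10% × €140,000.11 = €14,000.01… → penalty = €14,000.01…
Interest: €140,000.11 × ((1 + 0.015)^19 − 1) = €140,000.11 × 0.3269507… = €45,773.1403…
Total = €140,000.11 + €14,000.0110 + €45,773.1403… = €199,773.26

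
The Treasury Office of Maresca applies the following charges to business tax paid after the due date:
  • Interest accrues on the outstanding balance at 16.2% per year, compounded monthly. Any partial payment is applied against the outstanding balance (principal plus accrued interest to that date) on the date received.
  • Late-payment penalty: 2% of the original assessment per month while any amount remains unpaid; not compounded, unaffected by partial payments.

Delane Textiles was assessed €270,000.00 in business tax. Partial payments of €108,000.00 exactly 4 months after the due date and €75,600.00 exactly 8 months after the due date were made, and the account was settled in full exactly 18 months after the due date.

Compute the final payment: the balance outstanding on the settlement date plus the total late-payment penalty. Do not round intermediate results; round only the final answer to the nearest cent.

Monthly rate = 16.2% ÷ 12 = 1.35%
Balance at month 4: €270,000.0000 × (1 + 0.0135)^4 = €284,877.9112…
After €108,000.00 payment: €284,877.9112… − €108,000.00 = €176,877.9112…
Balance at month 8: €176,877.9112… × (1 + 0.0135)^4 = €186,624.4810…
After €75,600.00 payment: €186,624.4810… − €75,600.00 = €111,024.4810…
Balance at month 18: €111,024.4810… × (1 + 0.0135)^10 = €126,956.8920…
Penalty: 18 × 2% × €270,000.00 = €97,200.00
Final settlement = outstanding balance + penalty = €126,956.8920… + €97,200.00 = €224,156.89

€224,156.89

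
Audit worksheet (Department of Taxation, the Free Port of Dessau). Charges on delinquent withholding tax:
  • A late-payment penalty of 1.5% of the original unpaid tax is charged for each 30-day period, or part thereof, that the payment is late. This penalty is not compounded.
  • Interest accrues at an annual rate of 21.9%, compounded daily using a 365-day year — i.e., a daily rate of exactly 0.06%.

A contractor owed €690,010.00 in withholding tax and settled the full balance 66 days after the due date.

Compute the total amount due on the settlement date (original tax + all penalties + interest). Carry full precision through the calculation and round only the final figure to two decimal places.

Penalty periods: ⌈66/30⌉ = 3; penalty = 3 × 1.5% × €690,010.00 = €31,050.45
Interest: €690,010.00 × ((1 + 0.0006)^66 − 1) = €690,010.00 × 0.04038218… = €27,864.1068…
Total = €690,010.00 + €31,050.4500 + €27,864.1068… = €748,924.56

€748,924.56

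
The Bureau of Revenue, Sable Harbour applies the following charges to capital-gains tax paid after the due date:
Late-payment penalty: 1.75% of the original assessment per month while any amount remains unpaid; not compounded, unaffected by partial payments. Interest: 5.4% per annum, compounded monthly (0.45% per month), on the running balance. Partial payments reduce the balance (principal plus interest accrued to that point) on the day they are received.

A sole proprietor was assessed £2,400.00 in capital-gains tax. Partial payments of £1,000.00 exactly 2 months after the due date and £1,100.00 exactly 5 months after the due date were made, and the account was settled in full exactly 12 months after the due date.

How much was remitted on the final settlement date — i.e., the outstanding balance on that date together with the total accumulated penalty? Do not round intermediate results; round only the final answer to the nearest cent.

Balance at month 2: £2,400.0000 × (1 + 0.0045)^2 = £2,421.6486
After £1,000.00 payment: £2,421.6486 − £1,000.00 = £1,421.6486
Balance at month 5: £1,421.6486 × (1 + 0.0045)^3 = £1,440.9274…
After £1,100.00 payment: £1,440.9274… − £1,100.00 = £340.9274…
Balance at month 12: £340.9274… × (1 + 0.0045)^7 = £351.8126…
Penalty: 12 × 1.75% × £2,400.00 = £504.00
Final settlement = outstanding balance + penalty = £351.8126… + £504.00 = £855.81

£855.81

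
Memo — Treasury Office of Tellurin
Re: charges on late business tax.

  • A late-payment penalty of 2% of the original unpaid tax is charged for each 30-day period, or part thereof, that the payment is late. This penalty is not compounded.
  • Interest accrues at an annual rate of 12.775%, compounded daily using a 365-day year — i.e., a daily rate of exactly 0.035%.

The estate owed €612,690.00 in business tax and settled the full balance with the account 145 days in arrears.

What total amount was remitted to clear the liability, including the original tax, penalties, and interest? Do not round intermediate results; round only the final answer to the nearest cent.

Penalty periods: ⌈145/30⌉ = 5; penalty = 5 × 2% × €612,690.00 = €61,269.00
Interest: €612,690.00 × ((1 + 0.00035)^145 − 1) = €612,690.00 × 0.05205050… = €31,890.8233…
Total = €612,690.00 + €61,269.0000 + €31,890.8233… = €705,849.82

€705,849.82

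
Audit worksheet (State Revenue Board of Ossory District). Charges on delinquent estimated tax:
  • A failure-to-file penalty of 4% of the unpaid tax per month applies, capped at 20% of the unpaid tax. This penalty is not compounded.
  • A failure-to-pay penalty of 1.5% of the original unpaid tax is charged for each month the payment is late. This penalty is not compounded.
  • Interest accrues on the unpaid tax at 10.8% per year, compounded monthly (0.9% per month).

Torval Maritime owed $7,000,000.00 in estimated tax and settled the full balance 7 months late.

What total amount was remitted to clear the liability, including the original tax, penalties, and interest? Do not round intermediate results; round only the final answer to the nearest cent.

$9,588,087.22

Failure-to-file: 7 × 4% × $7,000,000.00 = $1,960,000.00, capped at 20% × $7,000,000.00 = $1,400,000.00
Failure-to-pay penalty: 7 × 1.5% × $7,000,000.00 = $735,000.00
Interest: $7,000,000.00 × ((1 + 0.009)^7 − 1) = $7,000,000.00 × 0.0647267… = $453,087.2212…
Total = $7,000,000.00 + $2,135,000.0000 + $453,087.2212… = $9,588,087.22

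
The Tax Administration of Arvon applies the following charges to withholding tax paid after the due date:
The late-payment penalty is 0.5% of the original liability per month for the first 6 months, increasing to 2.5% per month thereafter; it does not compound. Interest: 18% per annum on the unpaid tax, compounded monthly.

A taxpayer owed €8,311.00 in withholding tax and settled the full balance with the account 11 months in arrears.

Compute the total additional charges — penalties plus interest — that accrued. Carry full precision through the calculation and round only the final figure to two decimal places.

€2,767.14

Penalty, months 1–6: 6 × 0.5% × €8,311.00 = €249.33
Penalty, months 7–11: 5 × 2.5% × €8,311.00 = €1,038.88…
Interest (18%/yr ÷ 12 = 1.5%/month): €8,311.00 × ((1 + 0.015)^11 − 1) = €1,478.9336…
Penalties + interest = €1,288.2050 + €1,478.9336… = €2,767.14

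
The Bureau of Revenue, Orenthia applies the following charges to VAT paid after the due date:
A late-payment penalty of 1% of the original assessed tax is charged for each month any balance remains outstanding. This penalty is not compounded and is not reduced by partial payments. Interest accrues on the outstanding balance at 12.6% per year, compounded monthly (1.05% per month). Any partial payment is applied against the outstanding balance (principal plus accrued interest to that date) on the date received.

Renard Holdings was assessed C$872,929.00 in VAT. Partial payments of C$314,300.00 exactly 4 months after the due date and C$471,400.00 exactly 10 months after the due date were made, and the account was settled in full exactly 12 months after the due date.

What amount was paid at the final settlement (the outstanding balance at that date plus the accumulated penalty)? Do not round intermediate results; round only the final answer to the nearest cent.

C$271,205.60

Balance at month 4: C$872,929.0000 × (1 + 0.0105)^4 = C$910,173.5132…
After C$314,300.00 payment: C$910,173.5132… − C$314,300.00 = C$595,873.5132…
Balance at month 10: C$595,873.5132… × (1 + 0.0105)^6 = C$634,412.8755…
After C$471,400.00 payment: C$634,412.8755… − C$471,400.00 = C$163,012.8755…
Balance at month 12: C$163,012.8755… × (1 + 0.0105)^2 = C$166,454.1180…
Penalty: 12 × 1% × C$872,929.00 = C$104,751.48
Final settlement = outstanding balance + penalty = C$166,454.1180… + C$104,751.48 = C$271,205.60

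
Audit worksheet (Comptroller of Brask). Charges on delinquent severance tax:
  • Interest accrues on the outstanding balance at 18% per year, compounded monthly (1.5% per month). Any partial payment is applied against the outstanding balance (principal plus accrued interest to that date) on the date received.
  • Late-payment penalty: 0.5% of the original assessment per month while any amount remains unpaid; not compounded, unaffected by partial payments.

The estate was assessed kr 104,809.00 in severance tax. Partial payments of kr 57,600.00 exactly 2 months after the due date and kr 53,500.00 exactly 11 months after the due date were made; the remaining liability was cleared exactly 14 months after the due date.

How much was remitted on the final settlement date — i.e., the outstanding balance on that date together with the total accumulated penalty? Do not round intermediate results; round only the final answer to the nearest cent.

Balance at month 2: kr 104,809.0000 × (1 + 0.015)^2 = kr 107,976.8520…
After kr 57,600.00 payment: kr 107,976.8520… − kr 57,600.00 = kr 50,376.8520…
Balance at month 11: kr 50,376.8520… × (1 + 0.015)^9 = kr 57,600.3876…
After kr 53,500.00 payment: kr 57,600.3876… − kr 53,500.00 = kr 4,100.3876…
Balance at month 14: kr 4,100.3876… × (1 + 0.015)^3 = kr 4,287.6866…
Penalty: 14 × 0.5% × kr 104,809.00 = kr 7,336.63
Final settlement = outstanding balance + penalty = kr 4,287.6866… + kr 7,336.63 = kr 11,624.32

kr 11,624.32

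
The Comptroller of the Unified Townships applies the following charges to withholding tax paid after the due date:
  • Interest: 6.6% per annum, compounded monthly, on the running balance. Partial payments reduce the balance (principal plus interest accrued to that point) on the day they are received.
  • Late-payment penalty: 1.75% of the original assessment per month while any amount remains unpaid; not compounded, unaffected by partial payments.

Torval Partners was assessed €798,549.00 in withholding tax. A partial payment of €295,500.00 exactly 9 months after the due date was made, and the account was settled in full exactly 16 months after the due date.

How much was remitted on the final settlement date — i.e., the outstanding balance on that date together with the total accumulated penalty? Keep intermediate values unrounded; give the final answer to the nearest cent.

Monthly rate = 6.6% ÷ 12 = 0.55%
Balance at month 9: €798,549.0000 × (1 + 0.0055)^9 = €838,958.0481…
After €295,500.00 payment: €838,958.0481… − €295,500.00 = €543,458.0481…
Balance at month 16: €543,458.0481… × (1 + 0.0055)^7 = €564,729.5967…
Penalty: 16 × 1.75% × €798,549.00 = €223,593.72
Final settlement = outstanding balance + penalty = €564,729.5967… + €223,593.72 = €788,323.32

€788,323.32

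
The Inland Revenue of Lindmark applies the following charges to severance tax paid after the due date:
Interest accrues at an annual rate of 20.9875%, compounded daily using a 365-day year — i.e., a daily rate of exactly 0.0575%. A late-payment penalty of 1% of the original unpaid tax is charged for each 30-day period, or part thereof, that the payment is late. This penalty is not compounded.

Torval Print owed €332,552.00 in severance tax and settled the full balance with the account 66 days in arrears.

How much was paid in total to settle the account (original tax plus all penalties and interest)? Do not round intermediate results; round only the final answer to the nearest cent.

€355,387.67

Penalty periods: ⌈66/30⌉ = 3; penalty = 3 × 1% × €332,552.00 = €9,976.56
Interest: €332,552.00 × ((1 + 0.000575)^66 − 1) = €332,552.00 × 0.03866797… = €12,859.1106…
Total = €332,552.00 + €9,976.5600 + €12,859.1106… = €355,387.67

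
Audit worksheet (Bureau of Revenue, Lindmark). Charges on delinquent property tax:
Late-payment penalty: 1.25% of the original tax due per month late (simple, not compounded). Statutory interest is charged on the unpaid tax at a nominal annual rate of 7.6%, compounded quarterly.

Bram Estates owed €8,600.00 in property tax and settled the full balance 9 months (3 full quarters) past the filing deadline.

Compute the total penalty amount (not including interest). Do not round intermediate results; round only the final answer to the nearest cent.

Late-payment penalty = 1.25% × €8,600.00 × 9 mo = €967.50

€967.50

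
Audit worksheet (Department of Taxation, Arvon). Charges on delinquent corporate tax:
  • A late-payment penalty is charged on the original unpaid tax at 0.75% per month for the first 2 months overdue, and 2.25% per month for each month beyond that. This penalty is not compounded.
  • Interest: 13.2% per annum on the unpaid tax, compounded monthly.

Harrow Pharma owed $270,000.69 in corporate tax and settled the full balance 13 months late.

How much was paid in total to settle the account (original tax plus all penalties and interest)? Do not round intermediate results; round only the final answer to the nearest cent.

$382,139.90

Penalty, months 1–2: 2 × 0.75% × $270,000.69 = $4,050.01…
Penalty, months 3–13: 11 × 2.25% × $270,000.69 = $66,825.17…
Interest (13.2%/yr ÷ 12 = 1.1%/month): $270,000.69 × ((1 + 0.011)^13 − 1) = $41,264.0285…
Total = $270,000.69 + $70,875.1811… + $41,264.0285… = $382,139.90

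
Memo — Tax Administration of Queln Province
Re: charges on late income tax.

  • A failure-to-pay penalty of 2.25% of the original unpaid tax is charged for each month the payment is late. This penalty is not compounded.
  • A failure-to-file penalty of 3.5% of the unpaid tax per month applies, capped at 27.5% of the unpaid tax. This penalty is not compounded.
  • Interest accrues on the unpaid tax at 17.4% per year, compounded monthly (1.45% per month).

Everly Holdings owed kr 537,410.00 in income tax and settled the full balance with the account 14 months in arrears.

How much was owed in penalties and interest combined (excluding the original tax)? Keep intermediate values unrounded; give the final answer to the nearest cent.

kr 437,069.11

Failure-to-file: 14 × 3.5% × kr 537,410.00 = kr 263,330.90, capped at 27.5% × kr 537,410.00 = kr 147,787.75
Failure-to-pay penalty = 2.25% × kr 537,410.00 × 14 mo = kr 169,284.15
Interest: kr 537,410.00 × ((1 + 0.0145)^14 − 1) = kr 537,410.00 × 0.2232880… = kr 119,997.2097…
Penalties + interest = kr 317,071.9000 + kr 119,997.2097… = kr 437,069.11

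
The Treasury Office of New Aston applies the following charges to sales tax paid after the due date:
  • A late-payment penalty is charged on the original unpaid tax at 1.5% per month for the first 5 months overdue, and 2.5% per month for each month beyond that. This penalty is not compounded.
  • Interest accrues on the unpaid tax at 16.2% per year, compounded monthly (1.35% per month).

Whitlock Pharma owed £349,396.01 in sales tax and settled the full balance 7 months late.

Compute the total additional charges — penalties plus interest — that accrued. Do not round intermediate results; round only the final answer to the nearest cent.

Penalty, months 1–5: 5 × 1.5% × £349,396.01 = £26,204.70…
Penalty, months 6–7: 2 × 2.5% × £349,396.01 = £17,469.80…
Interest: £349,396.01 × ((1 + 0.0135)^7 − 1) = £349,396.01 × 0.0984145… = £34,385.6459…
Penalties + interest = £43,674.5013… + £34,385.6459… = £78,060.15

£78,060.15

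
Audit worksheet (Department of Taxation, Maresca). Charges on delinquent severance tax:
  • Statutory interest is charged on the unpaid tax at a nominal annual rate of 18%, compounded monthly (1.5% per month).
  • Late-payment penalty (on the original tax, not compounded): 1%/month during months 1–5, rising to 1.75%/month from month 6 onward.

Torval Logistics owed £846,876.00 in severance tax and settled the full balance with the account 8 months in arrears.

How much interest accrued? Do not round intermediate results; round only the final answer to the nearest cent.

Interest: £846,876.00 × ((1 + 0.015)^8 − 1) = £846,876.00 × 0.1264926… = £107,123.5358…

£107,123.54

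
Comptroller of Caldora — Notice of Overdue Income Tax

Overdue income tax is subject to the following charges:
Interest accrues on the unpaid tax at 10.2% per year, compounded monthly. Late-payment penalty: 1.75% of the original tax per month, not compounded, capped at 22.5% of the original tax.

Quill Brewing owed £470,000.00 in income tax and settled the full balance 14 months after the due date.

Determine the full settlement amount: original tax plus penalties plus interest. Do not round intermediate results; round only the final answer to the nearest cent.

Penalty (uncapped): 14 × 1.75% × £470,000.00 = £115,150.00; cap = 22.5% × £470,000.00 = £105,750.00 → penalty = £105,750.00
Interest (10.2%/yr ÷ 12 = 0.85%/month): £470,000.00 × ((1 + 0.0085)^14 − 1) = £59,127.6952…
Total = £470,000.00 + £105,750.0000 + £59,127.6952… = £634,877.70

£634,877.70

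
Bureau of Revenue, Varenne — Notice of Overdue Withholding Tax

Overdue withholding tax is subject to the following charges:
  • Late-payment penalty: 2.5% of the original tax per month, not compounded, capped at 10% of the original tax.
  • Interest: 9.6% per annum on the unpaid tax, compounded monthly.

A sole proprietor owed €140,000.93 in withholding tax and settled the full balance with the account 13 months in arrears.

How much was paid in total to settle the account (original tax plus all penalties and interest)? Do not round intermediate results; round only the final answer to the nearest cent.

€169,280.92

Penalty (uncapped): 13 × 2.5% × €140,000.93 = €45,500.30…; cap = 10% × €140,000.93 = €14,000.09… → penalty = €14,000.09…
Interest (9.6%/yr ÷ 12 = 0.8%/month): €140,000.93 × ((1 + 0.008)^13 − 1) = €15,279.8980…
Total = €140,000.93 + €14,000.0930 + €15,279.8980… = €169,280.92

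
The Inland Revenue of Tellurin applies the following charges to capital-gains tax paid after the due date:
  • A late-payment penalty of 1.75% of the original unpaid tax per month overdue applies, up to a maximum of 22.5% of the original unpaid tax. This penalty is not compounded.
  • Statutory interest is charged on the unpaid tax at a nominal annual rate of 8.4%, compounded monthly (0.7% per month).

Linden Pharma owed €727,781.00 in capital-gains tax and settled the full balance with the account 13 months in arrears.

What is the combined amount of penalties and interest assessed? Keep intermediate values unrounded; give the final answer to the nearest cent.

Penalty (uncapped): 13 × 1.75% × €727,781.00 = €165,570.18…; cap = 22.5% × €727,781.00 = €163,750.73… → penalty = €163,750.73…
Interest: €727,781.00 × ((1 + 0.007)^13 − 1) = €727,781.00 × 0.0949218… = €69,082.3091…
Penalties + interest = €163,750.7250 + €69,082.3091… = €232,833.03

€232,833.03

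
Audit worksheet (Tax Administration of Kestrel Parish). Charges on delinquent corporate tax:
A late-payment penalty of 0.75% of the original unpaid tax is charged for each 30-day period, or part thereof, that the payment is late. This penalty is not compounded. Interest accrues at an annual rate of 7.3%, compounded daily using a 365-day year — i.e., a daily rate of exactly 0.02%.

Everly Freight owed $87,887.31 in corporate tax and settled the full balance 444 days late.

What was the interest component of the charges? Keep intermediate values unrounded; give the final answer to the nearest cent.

$8,160.54

Interest: $87,887.31 × ((1 + 0.0002)^444 − 1) = $87,887.31 × 0.09285236… = $8,160.5440…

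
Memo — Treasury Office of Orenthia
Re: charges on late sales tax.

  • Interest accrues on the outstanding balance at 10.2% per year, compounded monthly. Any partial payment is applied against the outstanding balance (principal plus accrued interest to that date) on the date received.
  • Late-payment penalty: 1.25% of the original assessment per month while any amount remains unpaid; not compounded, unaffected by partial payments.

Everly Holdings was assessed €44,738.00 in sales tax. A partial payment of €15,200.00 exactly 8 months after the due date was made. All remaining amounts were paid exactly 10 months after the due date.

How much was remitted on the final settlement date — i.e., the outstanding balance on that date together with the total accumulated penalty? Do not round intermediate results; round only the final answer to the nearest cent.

€38,822.28

Monthly rate = 10.2% ÷ 12 = 0.85%
Balance at month 8: €44,738.0000 × (1 + 0.0085)^8 = €47,872.2440…
After €15,200.00 payment: €47,872.2440… − €15,200.00 = €32,672.2440…
Balance at month 10: €32,672.2440… × (1 + 0.0085)^2 = €33,230.0327…
Penalty: 10 × 1.25% × €44,738.00 = €5,592.25
Final settlement = outstanding balance + penalty = €33,230.0327… + €5,592.25 = €38,822.28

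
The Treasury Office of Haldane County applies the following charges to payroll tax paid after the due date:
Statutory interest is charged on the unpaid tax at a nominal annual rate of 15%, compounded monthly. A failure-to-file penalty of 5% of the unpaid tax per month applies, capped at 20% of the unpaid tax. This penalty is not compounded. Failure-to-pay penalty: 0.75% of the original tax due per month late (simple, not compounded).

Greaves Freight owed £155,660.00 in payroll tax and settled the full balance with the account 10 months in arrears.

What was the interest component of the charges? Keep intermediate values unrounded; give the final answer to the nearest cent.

£20,589.28

Interest (15%/yr ÷ 12 = 1.25%/month): £155,660.00 × ((1 + 0.0125)^10 − 1) = £20,589.2773…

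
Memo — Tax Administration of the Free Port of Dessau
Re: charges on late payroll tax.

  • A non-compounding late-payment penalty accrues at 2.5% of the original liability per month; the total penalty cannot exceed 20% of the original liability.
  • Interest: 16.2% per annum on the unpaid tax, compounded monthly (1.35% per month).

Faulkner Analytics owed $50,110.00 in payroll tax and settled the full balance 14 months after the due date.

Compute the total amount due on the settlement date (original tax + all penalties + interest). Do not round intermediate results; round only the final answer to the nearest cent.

Penalty (uncapped): 14 × 2.5% × $50,110.00 = $17,538.50; cap = 20% × $50,110.00 = $10,022.00 → penalty = $10,022.00
Interest: $50,110.00 × ((1 + 0.0135)^14 − 1) = $50,110.00 × 0.2065145… = $10,348.4411…
Total = $50,110.00 + $10,022.0000 + $10,348.4411… = $70,480.44

$70,480.44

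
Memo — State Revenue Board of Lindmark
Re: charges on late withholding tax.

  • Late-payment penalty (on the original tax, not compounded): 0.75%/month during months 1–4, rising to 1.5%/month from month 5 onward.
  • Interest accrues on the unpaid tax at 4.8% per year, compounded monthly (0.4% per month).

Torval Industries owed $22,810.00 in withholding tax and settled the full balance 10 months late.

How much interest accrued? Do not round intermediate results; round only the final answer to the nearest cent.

Interest: $22,810.00 × ((1 + 0.004)^10 − 1) = $22,810.00 × 0.0407277… = $928.9996…

$929.00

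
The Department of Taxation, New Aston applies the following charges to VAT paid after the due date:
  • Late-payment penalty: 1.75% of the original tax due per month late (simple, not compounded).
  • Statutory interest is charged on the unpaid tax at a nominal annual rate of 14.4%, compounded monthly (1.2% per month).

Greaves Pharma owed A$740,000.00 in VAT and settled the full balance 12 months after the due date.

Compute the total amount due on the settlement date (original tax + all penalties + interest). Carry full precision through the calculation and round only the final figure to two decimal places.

A$1,009,282.02

Late-payment penalty: 12 × 1.75% × A$740,000.00 = A$155,400.00
Interest: A$740,000.00 × ((1 + 0.012)^12 − 1) = A$740,000.00 × 0.1538946… = A$113,882.0219…
Total = A$740,000.00 + A$155,400.0000 + A$113,882.0219… = A$1,009,282.02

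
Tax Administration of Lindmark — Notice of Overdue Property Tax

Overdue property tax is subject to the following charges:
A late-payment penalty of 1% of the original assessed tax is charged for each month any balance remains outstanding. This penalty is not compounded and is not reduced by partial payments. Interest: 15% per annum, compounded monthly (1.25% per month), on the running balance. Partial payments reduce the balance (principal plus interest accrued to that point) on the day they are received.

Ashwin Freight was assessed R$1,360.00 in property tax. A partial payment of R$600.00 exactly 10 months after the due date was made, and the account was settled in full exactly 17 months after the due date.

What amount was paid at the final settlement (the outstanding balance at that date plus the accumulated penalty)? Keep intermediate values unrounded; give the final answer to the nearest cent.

R$1,256.48

Balance at month 10: R$1,360.0000 × (1 + 0.0125)^10 = R$1,539.8883…
After R$600.00 payment: R$1,539.8883… − R$600.00 = R$939.8883…
Balance at month 17: R$939.8883… × (1 + 0.0125)^7 = R$1,025.2776…
Penalty: 17 × 1% × R$1,360.00 = R$231.20
Final settlement = outstanding balance + penalty = R$1,025.2776… + R$231.20 = R$1,256.48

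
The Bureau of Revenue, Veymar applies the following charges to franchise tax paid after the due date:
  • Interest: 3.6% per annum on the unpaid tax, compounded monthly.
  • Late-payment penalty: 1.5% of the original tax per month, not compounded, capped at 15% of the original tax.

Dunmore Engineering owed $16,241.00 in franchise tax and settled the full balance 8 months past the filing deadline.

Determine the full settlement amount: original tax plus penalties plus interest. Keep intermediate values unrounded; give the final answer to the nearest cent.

$18,583.82

Penalty: 8 × 1.5% × $16,241.00 = $1,948.92 (below the 15% cap of $2,436.15)
Interest (3.6%/yr ÷ 12 = 0.3%/month): $16,241.00 × ((1 + 0.003)^8 − 1) = $393.9014…
Total = $16,241.00 + $1,948.9200 + $393.9014… = $18,583.82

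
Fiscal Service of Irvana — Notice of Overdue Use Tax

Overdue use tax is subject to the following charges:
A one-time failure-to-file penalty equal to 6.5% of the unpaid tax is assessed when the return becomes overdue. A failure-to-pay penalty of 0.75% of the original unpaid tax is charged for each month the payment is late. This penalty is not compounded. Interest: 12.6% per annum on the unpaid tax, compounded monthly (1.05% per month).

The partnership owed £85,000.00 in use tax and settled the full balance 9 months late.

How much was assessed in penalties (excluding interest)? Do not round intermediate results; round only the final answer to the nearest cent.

Failure-to-file penalty: 6.5% × £85,000.00 = £5,525.00
Failure-to-pay penalty = 0.75% × £85,000.00 × 9 mo = £5,737.50
Total penalty = £5,525.00 + £5,737.50 = £11,262.50

£11,262.50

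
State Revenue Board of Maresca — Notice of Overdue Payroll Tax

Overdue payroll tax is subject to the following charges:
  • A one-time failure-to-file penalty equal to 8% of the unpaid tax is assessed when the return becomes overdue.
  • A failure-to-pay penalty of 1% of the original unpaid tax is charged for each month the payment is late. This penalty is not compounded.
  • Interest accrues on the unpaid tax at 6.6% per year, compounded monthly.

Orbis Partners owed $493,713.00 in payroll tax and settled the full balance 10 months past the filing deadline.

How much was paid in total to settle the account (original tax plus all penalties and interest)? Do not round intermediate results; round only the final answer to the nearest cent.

$610,417.57

Failure-to-file penalty: 8% × $493,713.00 = $39,497.04
Failure-to-pay penalty = 1% × $493,713.00 × 10 mo = $49,371.30
Interest (6.6%/yr ÷ 12 = 0.55%/month): $493,713.00 × ((1 + 0.0055)^10 − 1) = $27,836.2343…
Total = $493,713.00 + $88,868.3400 + $27,836.2343… = $610,417.57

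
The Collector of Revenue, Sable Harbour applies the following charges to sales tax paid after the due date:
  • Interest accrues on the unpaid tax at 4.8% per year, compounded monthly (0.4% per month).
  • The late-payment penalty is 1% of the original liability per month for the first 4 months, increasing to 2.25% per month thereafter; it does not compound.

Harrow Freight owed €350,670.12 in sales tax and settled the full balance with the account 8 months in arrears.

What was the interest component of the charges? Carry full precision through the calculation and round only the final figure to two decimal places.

€11,379.81

Interest: €350,670.12 × ((1 + 0.004)^8 − 1) = €350,670.12 × 0.0324516… = €11,379.8072…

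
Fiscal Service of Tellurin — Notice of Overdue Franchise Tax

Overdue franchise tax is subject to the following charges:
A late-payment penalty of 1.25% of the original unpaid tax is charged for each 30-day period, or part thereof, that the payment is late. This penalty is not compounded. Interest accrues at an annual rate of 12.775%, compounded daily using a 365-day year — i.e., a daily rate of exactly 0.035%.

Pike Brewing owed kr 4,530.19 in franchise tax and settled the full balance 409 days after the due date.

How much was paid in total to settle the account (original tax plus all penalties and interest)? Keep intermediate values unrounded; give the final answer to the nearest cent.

Penalty periods: ⌈409/30⌉ = 14; penalty = 14 × 1.25% × kr 4,530.19 = kr 792.78…
Interest: kr 4,530.19 × ((1 + 0.00035)^409 − 1) = kr 4,530.19 × 0.15387397… = kr 697.0783…
Total = kr 4,530.19 + kr 792.7833… + kr 697.0783… = kr 6,020.05

kr 6,020.05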